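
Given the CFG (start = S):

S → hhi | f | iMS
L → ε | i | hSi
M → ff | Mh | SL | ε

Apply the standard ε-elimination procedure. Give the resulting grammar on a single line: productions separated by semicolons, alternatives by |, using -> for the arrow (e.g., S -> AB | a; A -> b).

Nullable set: {L, M}.
S -> iMS: M nullable, giving iMS | iS.
Drop L -> ε.
Drop M -> ε.
M -> Mh: M nullable, giving Mh | h.
M -> SL: L nullable, giving S | SL.
Unchanged (no nullable symbols): S -> f; S -> hhi; L -> hSi; L -> i; M -> ff.

S -> f | iS | hhi | iMS; L -> i | hSi; M -> S | h | Mh | SL | ff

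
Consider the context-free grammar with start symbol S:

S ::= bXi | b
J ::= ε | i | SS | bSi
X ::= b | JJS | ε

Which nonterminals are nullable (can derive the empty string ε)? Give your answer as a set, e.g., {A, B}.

Directly nullable (have an ε-rule): {J, X}.
Not nullable: S — each has a terminal in every rule's right-hand side or depends on a non-nullable symbol.

{J, X}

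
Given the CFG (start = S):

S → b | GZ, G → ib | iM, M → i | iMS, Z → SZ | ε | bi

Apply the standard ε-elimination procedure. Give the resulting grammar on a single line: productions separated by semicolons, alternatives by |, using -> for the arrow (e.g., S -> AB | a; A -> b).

S -> G | b | GZ; G -> iM | ib; M -> i | iMS; Z -> S | SZ | bi

Nullable set: {Z}.
S -> GZ: Z nullable, giving G | GZ.
Drop Z -> ε.
Z -> SZ: Z nullable, giving S | SZ.
Unchanged (no nullable symbols): S -> b; G -> iM; G -> ib; M -> i; M -> iMS; Z -> bi.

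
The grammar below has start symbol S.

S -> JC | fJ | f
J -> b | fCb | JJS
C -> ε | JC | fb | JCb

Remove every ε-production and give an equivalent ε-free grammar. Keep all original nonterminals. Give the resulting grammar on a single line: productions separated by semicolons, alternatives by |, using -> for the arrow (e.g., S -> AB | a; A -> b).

Nullable set: {C}.
S -> JC: C nullable, giving J | JC.
Drop C -> ε.
C -> JC: C nullable, giving J | JC.
C -> JCb: C nullable, giving JCb | Jb.
J -> fCb: C nullable, giving fCb | fb.
Unchanged (no nullable symbols): S -> f; S -> fJ; C -> fb; J -> JJS; J -> b.

S -> J | f | JC | fJ; C -> J | JC | Jb | fb | JCb; J -> b | fb | JJS | fCb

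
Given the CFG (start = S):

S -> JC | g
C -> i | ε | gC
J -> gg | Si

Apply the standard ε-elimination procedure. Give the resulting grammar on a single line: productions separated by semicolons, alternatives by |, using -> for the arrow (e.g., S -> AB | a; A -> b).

S -> J | g | JC; C -> g | i | gC; J -> Si | gg

Nullable set: {C}.
S -> JC: C nullable, giving J | JC.
Drop C -> ε.
C -> gC: C nullable, giving g | gC.
Unchanged (no nullable symbols): S -> g; C -> i; J -> Si; J -> gg.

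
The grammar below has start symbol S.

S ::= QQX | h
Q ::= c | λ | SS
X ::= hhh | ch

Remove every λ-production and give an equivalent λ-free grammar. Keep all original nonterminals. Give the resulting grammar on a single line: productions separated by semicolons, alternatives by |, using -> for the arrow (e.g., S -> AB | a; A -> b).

S -> X | h | QX | QQX; Q -> c | SS; X -> ch | hhh

Nullable set: {Q}.
S -> QQX: Q, Q nullable, giving QQX | QX | X.
Drop Q -> λ.
Unchanged (no nullable symbols): S -> h; Q -> SS; Q -> c; X -> ch; X -> hhh.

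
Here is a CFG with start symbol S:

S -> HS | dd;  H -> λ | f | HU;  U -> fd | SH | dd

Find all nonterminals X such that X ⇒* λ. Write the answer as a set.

{H}

Directly nullable (have an ε-rule): {H}.
Not nullable: S, U — each has a terminal in every rule's right-hand side or depends on a non-nullable symbol.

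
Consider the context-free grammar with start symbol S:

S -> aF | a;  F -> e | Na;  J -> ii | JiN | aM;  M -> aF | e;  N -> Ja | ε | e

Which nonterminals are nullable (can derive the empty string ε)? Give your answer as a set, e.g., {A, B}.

Directly nullable (have an ε-rule): {N}.
Not nullable: F, J, M, S — each has a terminal in every rule's right-hand side or depends on a non-nullable symbol.

{N}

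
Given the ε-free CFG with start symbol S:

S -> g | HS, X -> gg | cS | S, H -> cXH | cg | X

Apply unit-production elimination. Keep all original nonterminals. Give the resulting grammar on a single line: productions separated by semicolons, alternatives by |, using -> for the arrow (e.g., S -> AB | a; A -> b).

Unit productions: H->X, X->S.
Unit pairs (A ⇒* B via units): (H,S), (H,X), (X,S).
S: inherits non-unit rules of {S} → HS | g.
H: inherits non-unit rules of {H, S, X} → HS | cS | cXH | cg | g | gg.
X: inherits non-unit rules of {S, X} → HS | cS | g | gg.

S -> g | HS; H -> g | HS | cS | cg | gg | cXH; X -> g | HS | cS | gg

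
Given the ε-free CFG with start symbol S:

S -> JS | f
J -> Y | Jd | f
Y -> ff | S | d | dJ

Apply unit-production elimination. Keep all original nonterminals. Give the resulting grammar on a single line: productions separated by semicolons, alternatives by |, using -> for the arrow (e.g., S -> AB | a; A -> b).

Unit productions: J->Y, Y->S.
Unit pairs (A ⇒* B via units): (J,S), (J,Y), (Y,S).
S: inherits non-unit rules of {S} → JS | f.
J: inherits non-unit rules of {J, S, Y} → JS | Jd | d | dJ | f | ff.
Y: inherits non-unit rules of {S, Y} → JS | d | dJ | f | ff.

S -> f | JS; J -> d | f | JS | Jd | dJ | ff; Y -> d | f | JS | dJ | ff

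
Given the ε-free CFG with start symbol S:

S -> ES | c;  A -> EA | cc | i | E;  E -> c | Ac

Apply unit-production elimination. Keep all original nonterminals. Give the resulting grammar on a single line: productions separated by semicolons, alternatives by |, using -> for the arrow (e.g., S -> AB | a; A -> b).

Unit productions: A->E.
Unit pairs (A ⇒* B via units): (A,E).
S: inherits non-unit rules of {S} → ES | c.
A: inherits non-unit rules of {A, E} → Ac | EA | c | cc | i.
E: inherits non-unit rules of {E} → Ac | c.

S -> c | ES; A -> c | i | Ac | EA | cc; E -> c | Ac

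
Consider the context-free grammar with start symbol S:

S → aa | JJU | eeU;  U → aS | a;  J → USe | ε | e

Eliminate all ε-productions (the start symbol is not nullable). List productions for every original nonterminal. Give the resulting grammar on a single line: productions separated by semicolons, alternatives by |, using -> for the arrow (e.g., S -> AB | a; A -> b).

Nullable set: {J}.
S -> JJU: J, J nullable, giving JJU | JU | U.
Drop J -> ε.
Unchanged (no nullable symbols): S -> aa; S -> eeU; J -> USe; J -> e; U -> a; U -> aS.

S -> U | JU | aa | JJU | eeU; J -> e | USe; U -> a | aS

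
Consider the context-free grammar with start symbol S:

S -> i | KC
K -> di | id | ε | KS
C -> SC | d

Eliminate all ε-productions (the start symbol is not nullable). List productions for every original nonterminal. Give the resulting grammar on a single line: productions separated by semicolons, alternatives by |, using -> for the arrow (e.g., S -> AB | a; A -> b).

Nullable set: {K}.
S -> KC: K nullable, giving C | KC.
Drop K -> ε.
K -> KS: K nullable, giving KS | S.
Unchanged (no nullable symbols): S -> i; C -> SC; C -> d; K -> di; K -> id.

S -> C | i | KC; C -> d | SC; K -> S | KS | di | id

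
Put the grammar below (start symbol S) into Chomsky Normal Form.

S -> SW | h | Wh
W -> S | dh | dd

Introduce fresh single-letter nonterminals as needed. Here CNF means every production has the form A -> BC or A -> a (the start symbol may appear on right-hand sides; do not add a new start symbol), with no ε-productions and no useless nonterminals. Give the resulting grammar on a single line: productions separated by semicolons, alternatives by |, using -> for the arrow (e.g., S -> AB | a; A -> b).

No ε-productions.
After unit-elimination: S -> h | SW | Wh; W -> h | SW | Wh | dd | dh.
TERM: introduce B -> d, A -> h and substitute in every rule of length ≥2.

S -> h | SW | WA; A -> h; B -> d; W -> h | BA | BB | SW | WA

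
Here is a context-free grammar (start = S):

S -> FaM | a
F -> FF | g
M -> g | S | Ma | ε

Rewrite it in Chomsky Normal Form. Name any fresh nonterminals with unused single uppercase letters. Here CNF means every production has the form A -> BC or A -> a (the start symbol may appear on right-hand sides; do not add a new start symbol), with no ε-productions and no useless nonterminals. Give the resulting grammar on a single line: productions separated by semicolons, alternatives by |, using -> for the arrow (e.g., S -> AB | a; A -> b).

Nullable: {M}; after ε-elimination: S -> a | Fa | FaM; F -> g | FF; M -> S | a | g | Ma.
After unit-elimination: S -> a | Fa | FaM; F -> g | FF; M -> a | g | Fa | Ma | FaM.
TERM: introduce A -> a and substitute in every rule of length ≥2.
BIN: M -> FAM becomes M -> FB, B -> AM; S -> FAM becomes S -> FC, C -> AM.

S -> a | FA | FC; A -> a; B -> AM; C -> AM; F -> g | FF; M -> a | g | FA | FB | MA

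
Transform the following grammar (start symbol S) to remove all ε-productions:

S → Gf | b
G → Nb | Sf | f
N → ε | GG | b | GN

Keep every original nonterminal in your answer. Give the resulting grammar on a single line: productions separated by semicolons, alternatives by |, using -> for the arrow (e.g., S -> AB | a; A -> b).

Nullable set: {N}.
G -> Nb: N nullable, giving Nb | b.
Drop N -> ε.
N -> GN: N nullable, giving G | GN.
Unchanged (no nullable symbols): S -> Gf; S -> b; G -> Sf; G -> f; N -> GG; N -> b.

S -> b | Gf; G -> b | f | Nb | Sf; N -> G | b | GG | GN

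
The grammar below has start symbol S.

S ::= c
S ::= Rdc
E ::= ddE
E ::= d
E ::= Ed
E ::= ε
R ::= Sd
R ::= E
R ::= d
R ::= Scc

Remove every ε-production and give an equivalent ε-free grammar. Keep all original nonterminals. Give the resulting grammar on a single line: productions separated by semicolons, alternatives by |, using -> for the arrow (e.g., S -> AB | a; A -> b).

Nullable set: {E, R}.
S -> Rdc: R nullable, giving Rdc | dc.
Drop E -> ε.
E -> Ed: E nullable, giving Ed | d.
E -> ddE: E nullable, giving dd | ddE.
R -> E: E nullable, giving E.
Unchanged (no nullable symbols): S -> c; E -> d; R -> Scc; R -> Sd; R -> d.

S -> c | dc | Rdc; E -> d | Ed | dd | ddE; R -> E | d | Sd | Scc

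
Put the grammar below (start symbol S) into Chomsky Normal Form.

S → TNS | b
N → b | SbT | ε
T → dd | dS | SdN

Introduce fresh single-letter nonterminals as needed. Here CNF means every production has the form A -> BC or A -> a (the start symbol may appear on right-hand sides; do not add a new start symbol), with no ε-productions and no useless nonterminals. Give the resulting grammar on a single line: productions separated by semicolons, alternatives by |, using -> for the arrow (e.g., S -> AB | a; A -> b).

S -> b | TD | TS; A -> b; B -> d; C -> AT; D -> NS; E -> BN; N -> b | SC; T -> BB | BS | SB | SE

Nullable: {N}; after ε-elimination: S -> b | TS | TNS; N -> b | SbT; T -> Sd | dS | dd | SdN.
No unit productions to eliminate.
TERM: introduce A -> b, B -> d and substitute in every rule of length ≥2.
BIN: N -> SAT becomes N -> SC, C -> AT; S -> TNS becomes S -> TD, D -> NS; T -> SBN becomes T -> SE, E -> BN.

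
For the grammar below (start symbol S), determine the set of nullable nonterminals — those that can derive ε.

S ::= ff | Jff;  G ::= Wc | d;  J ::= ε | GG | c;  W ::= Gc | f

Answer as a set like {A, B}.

{J}

Directly nullable (have an ε-rule): {J}.
Not nullable: G, S, W — each has a terminal in every rule's right-hand side or depends on a non-nullable symbol.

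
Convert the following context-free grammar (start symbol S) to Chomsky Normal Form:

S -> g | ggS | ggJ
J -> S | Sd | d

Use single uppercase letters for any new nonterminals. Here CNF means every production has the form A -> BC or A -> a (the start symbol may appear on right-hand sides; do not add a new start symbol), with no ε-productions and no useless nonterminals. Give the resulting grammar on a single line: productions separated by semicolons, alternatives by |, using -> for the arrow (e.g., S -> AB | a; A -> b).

No ε-productions.
After unit-elimination: S -> g | ggJ | ggS; J -> d | g | Sd | ggJ | ggS.
TERM: introduce A -> d, B -> g and substitute in every rule of length ≥2.
BIN: J -> BBJ becomes J -> BC, C -> BJ; J -> BBS becomes J -> BD, D -> BS; S -> BBJ becomes S -> BE, E -> BJ; S -> BBS becomes S -> BF, F -> BS.

S -> g | BE | BF; A -> d; B -> g; C -> BJ; D -> BS; E -> BJ; F -> BS; J -> d | g | BC | BD | SA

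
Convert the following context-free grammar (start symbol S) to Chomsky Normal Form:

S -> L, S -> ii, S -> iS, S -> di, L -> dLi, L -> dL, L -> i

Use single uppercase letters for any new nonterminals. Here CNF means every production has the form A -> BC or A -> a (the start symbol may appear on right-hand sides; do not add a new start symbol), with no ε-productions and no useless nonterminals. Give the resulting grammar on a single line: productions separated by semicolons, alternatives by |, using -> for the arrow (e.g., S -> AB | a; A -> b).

No ε-productions.
After unit-elimination: S -> i | dL | di | iS | ii | dLi; L -> i | dL | dLi.
TERM: introduce A -> d, B -> i and substitute in every rule of length ≥2.
BIN: L -> ALB becomes L -> AC, C -> LB; S -> ALB becomes S -> AD, D -> LB.

S -> i | AB | AD | AL | BB | BS; A -> d; B -> i; C -> LB; D -> LB; L -> i | AC | AL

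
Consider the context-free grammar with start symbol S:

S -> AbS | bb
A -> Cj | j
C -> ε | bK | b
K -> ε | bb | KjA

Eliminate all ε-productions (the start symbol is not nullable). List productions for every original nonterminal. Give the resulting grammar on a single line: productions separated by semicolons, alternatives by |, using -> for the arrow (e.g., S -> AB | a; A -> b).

Nullable set: {C, K}.
A -> Cj: C nullable, giving Cj | j.
Drop C -> ε.
C -> bK: K nullable, giving b | bK.
Drop K -> ε.
K -> KjA: K nullable, giving KjA | jA.
Unchanged (no nullable symbols): S -> AbS; S -> bb; A -> j; C -> b; K -> bb.

S -> bb | AbS; A -> j | Cj; C -> b | bK; K -> bb | jA | KjA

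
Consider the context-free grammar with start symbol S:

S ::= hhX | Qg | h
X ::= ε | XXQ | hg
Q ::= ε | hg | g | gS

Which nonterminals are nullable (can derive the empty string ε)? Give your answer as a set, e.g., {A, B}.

Directly nullable (have an ε-rule): {Q, X}.
Not nullable: S — each has a terminal in every rule's right-hand side or depends on a non-nullable symbol.

{Q, X}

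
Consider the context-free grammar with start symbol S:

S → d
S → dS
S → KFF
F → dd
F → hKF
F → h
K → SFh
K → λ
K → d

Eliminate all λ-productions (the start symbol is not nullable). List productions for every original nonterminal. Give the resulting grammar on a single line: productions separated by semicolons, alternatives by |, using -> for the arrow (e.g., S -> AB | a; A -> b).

Nullable set: {K}.
S -> KFF: K nullable, giving FF | KFF.
F -> hKF: K nullable, giving hF | hKF.
Drop K -> λ.
Unchanged (no nullable symbols): S -> d; S -> dS; F -> dd; F -> h; K -> SFh; K -> d.

S -> d | FF | dS | KFF; F -> h | dd | hF | hKF; K -> d | SFh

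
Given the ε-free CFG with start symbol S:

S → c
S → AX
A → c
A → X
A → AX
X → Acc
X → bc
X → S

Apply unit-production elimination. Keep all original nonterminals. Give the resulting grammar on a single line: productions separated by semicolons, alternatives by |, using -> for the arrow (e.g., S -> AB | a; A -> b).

Unit productions: A->X, X->S.
Unit pairs (A ⇒* B via units): (A,S), (A,X), (X,S).
S: inherits non-unit rules of {S} → AX | c.
A: inherits non-unit rules of {A, S, X} → AX | Acc | bc | c.
X: inherits non-unit rules of {S, X} → AX | Acc | bc | c.

S -> c | AX; A -> c | AX | bc | Acc; X -> c | AX | bc | Acc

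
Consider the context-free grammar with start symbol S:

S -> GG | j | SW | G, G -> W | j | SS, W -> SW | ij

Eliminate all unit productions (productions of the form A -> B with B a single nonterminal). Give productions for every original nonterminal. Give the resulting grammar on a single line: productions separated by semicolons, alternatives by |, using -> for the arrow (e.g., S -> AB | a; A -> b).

S -> j | GG | SS | SW | ij; G -> j | SS | SW | ij; W -> SW | ij

Unit productions: G->W, S->G.
Unit pairs (A ⇒* B via units): (G,W), (S,G), (S,W).
S: inherits non-unit rules of {G, S, W} → GG | SS | SW | ij | j.
G: inherits non-unit rules of {G, W} → SS | SW | ij | j.
W: inherits non-unit rules of {W} → SW | ij.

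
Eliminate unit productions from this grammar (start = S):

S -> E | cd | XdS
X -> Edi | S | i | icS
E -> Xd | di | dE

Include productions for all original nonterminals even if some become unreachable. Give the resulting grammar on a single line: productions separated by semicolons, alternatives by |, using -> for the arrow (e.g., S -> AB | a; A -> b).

S -> Xd | cd | dE | di | XdS; E -> Xd | dE | di; X -> i | Xd | cd | dE | di | Edi | XdS | icS

Unit productions: S->E, X->S.
Unit pairs (A ⇒* B via units): (S,E), (X,E), (X,S).
S: inherits non-unit rules of {E, S} → Xd | XdS | cd | dE | di.
E: inherits non-unit rules of {E} → Xd | dE | di.
X: inherits non-unit rules of {E, S, X} → Edi | Xd | XdS | cd | dE | di | i | icS.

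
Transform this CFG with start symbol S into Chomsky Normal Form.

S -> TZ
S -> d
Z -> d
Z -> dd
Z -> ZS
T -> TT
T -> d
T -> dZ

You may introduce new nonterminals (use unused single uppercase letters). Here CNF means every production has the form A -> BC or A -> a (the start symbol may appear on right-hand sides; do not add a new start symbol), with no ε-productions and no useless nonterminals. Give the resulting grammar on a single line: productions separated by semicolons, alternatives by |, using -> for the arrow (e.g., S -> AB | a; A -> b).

S -> d | TZ; A -> d; T -> d | AZ | TT; Z -> d | AA | ZS

No ε-productions.
No unit productions to eliminate.
TERM: introduce A -> d and substitute in every rule of length ≥2.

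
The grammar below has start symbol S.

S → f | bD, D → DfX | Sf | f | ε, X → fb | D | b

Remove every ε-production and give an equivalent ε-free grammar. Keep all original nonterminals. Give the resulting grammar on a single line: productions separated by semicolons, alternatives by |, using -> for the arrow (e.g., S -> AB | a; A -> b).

Nullable set: {D, X}.
S -> bD: D nullable, giving b | bD.
Drop D -> ε.
D -> DfX: D, X nullable, giving Df | DfX | f | fX.
X -> D: D nullable, giving D.
Unchanged (no nullable symbols): S -> f; D -> Sf; D -> f; X -> b; X -> fb.

S -> b | f | bD; D -> f | Df | Sf | fX | DfX; X -> D | b | fb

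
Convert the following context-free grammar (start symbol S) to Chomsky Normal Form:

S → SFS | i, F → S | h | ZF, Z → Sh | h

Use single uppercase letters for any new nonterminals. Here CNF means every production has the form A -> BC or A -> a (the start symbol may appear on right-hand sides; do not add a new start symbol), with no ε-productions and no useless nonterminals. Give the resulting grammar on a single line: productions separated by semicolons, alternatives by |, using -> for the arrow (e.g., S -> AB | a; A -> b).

No ε-productions.
After unit-elimination: S -> i | SFS; F -> h | i | ZF | SFS; Z -> h | Sh.
TERM: introduce A -> h and substitute in every rule of length ≥2.
BIN: F -> SFS becomes F -> SB, B -> FS; S -> SFS becomes S -> SC, C -> FS.

S -> i | SC; A -> h; B -> FS; C -> FS; F -> h | i | SB | ZF; Z -> h | SA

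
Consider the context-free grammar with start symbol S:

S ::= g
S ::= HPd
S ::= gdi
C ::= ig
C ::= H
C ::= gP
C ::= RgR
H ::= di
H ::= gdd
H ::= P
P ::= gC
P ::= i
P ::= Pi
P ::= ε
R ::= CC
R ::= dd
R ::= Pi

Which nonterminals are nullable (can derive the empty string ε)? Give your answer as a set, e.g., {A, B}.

Directly nullable (have an ε-rule): {P}.
H is nullable via H -> P (every symbol on the right is already known nullable).
C is nullable via C -> H (every symbol on the right is already known nullable).
R is nullable via R -> CC (every symbol on the right is already known nullable).
Not nullable: S — each has a terminal in every rule's right-hand side or depends on a non-nullable symbol.

{C, H, P, R}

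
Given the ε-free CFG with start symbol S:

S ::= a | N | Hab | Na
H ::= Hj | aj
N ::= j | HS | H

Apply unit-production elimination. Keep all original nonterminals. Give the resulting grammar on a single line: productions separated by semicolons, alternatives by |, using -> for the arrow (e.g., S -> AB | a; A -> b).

S -> a | j | HS | Hj | Na | aj | Hab; H -> Hj | aj; N -> j | HS | Hj | aj

Unit productions: N->H, S->N.
Unit pairs (A ⇒* B via units): (N,H), (S,H), (S,N).
S: inherits non-unit rules of {H, N, S} → HS | Hab | Hj | Na | a | aj | j.
H: inherits non-unit rules of {H} → Hj | aj.
N: inherits non-unit rules of {H, N} → HS | Hj | aj | j.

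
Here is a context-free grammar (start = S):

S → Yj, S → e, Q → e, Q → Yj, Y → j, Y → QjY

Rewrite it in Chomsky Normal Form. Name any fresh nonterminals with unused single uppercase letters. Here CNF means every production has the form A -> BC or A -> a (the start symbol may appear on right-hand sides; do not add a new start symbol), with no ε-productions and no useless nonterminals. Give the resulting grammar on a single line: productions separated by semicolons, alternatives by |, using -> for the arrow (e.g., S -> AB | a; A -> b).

S -> e | YA; A -> j; B -> AY; Q -> e | YA; Y -> j | QB

No ε-productions.
No unit productions to eliminate.
TERM: introduce A -> j and substitute in every rule of length ≥2.
BIN: Y -> QAY becomes Y -> QB, B -> AY.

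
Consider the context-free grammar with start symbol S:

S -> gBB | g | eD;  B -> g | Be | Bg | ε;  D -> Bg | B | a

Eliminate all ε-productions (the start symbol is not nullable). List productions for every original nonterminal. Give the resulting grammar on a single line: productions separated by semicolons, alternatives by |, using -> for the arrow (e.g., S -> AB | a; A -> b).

S -> e | g | eD | gB | gBB; B -> e | g | Be | Bg; D -> B | a | g | Bg

Nullable set: {B, D}.
S -> eD: D nullable, giving e | eD.
S -> gBB: B, B nullable, giving g | gB | gBB.
Drop B -> ε.
B -> Be: B nullable, giving Be | e.
B -> Bg: B nullable, giving Bg | g.
D -> B: B nullable, giving B.
D -> Bg: B nullable, giving Bg | g.
Unchanged (no nullable symbols): S -> g; B -> g; D -> a.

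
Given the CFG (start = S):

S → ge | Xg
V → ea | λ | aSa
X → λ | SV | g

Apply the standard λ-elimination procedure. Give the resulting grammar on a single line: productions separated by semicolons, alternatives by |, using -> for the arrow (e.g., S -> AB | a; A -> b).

S -> g | Xg | ge; V -> ea | aSa; X -> S | g | SV

Nullable set: {V, X}.
S -> Xg: X nullable, giving Xg | g.
Drop V -> λ.
Drop X -> λ.
X -> SV: V nullable, giving S | SV.
Unchanged (no nullable symbols): S -> ge; V -> aSa; V -> ea; X -> g.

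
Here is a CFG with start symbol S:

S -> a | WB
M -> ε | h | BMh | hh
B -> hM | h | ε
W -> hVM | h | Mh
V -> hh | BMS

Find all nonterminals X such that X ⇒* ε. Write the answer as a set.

Directly nullable (have an ε-rule): {B, M}.
Not nullable: S, V, W — each has a terminal in every rule's right-hand side or depends on a non-nullable symbol.

{B, M}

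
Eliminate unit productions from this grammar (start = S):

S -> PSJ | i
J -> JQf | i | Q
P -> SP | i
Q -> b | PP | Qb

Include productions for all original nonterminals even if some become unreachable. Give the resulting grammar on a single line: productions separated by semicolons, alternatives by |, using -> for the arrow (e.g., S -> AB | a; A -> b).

Unit productions: J->Q.
Unit pairs (A ⇒* B via units): (J,Q).
S: inherits non-unit rules of {S} → PSJ | i.
J: inherits non-unit rules of {J, Q} → JQf | PP | Qb | b | i.
P: inherits non-unit rules of {P} → SP | i.
Q: inherits non-unit rules of {Q} → PP | Qb | b.

S -> i | PSJ; J -> b | i | PP | Qb | JQf; P -> i | SP; Q -> b | PP | Qb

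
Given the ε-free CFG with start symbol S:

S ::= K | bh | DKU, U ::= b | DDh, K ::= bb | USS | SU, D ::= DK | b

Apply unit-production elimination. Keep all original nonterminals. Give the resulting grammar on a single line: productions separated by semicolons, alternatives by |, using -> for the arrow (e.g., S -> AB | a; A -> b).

Unit productions: S->K.
Unit pairs (A ⇒* B via units): (S,K).
S: inherits non-unit rules of {K, S} → DKU | SU | USS | bb | bh.
D: inherits non-unit rules of {D} → DK | b.
K: inherits non-unit rules of {K} → SU | USS | bb.
U: inherits non-unit rules of {U} → DDh | b.

S -> SU | bb | bh | DKU | USS; D -> b | DK; K -> SU | bb | USS; U -> b | DDh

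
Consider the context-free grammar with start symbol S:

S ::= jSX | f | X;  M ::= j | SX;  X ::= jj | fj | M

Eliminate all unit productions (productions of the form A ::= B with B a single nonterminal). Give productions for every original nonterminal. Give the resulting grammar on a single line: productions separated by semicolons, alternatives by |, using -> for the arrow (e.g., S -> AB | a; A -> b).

S -> f | j | SX | fj | jj | jSX; M -> j | SX; X -> j | SX | fj | jj

Unit productions: S->X, X->M.
Unit pairs (A ⇒* B via units): (S,M), (S,X), (X,M).
S: inherits non-unit rules of {M, S, X} → SX | f | fj | j | jSX | jj.
M: inherits non-unit rules of {M} → SX | j.
X: inherits non-unit rules of {M, X} → SX | fj | j | jj.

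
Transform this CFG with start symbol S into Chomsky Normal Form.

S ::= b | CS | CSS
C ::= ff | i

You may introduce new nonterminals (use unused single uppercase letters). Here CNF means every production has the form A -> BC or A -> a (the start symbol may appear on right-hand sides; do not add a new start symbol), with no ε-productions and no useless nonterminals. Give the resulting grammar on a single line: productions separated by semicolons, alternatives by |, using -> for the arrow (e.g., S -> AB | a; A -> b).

No ε-productions.
No unit productions to eliminate.
TERM: introduce A -> f and substitute in every rule of length ≥2.
BIN: S -> CSS becomes S -> CB, B -> SS.

S -> b | CB | CS; A -> f; B -> SS; C -> i | AA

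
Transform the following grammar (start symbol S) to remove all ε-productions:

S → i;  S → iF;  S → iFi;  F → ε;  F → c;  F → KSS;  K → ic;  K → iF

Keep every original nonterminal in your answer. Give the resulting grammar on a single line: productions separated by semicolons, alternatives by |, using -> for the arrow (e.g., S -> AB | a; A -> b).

S -> i | iF | ii | iFi; F -> c | KSS; K -> i | iF | ic

Nullable set: {F}.
S -> iF: F nullable, giving i | iF.
S -> iFi: F nullable, giving iFi | ii.
Drop F -> ε.
K -> iF: F nullable, giving i | iF.
Unchanged (no nullable symbols): S -> i; F -> KSS; F -> c; K -> ic.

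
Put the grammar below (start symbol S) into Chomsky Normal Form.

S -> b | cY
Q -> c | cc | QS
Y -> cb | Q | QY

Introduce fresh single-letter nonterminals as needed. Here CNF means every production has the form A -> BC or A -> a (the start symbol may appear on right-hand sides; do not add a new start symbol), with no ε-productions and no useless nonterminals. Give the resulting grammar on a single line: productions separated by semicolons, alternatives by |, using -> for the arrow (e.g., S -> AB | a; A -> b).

S -> b | AY; A -> c; B -> b; Q -> c | AA | QS; Y -> c | AA | AB | QS | QY

No ε-productions.
After unit-elimination: S -> b | cY; Q -> c | QS | cc; Y -> c | QS | QY | cb | cc.
TERM: introduce B -> b, A -> c and substitute in every rule of length ≥2.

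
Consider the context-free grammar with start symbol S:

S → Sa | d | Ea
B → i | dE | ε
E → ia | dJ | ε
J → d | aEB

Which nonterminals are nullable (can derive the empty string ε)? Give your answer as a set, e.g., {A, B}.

Directly nullable (have an ε-rule): {B, E}.
Not nullable: J, S — each has a terminal in every rule's right-hand side or depends on a non-nullable symbol.

{B, E}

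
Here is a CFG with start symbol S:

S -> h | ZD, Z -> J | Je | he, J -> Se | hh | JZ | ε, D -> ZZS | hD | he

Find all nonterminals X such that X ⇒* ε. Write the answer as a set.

Directly nullable (have an ε-rule): {J}.
Z is nullable via Z -> J (every symbol on the right is already known nullable).
Not nullable: D, S — each has a terminal in every rule's right-hand side or depends on a non-nullable symbol.

{J, Z}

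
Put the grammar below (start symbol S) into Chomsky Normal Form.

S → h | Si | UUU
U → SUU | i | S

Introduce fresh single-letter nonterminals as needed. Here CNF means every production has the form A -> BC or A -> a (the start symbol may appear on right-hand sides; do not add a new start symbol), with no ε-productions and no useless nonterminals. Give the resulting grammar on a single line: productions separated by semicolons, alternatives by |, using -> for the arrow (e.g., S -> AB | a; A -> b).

No ε-productions.
After unit-elimination: S -> h | Si | UUU; U -> h | i | Si | SUU | UUU.
TERM: introduce A -> i and substitute in every rule of length ≥2.
BIN: S -> UUU becomes S -> UB, B -> UU; U -> SUU becomes U -> SC, C -> UU; U -> UUU becomes U -> UD, D -> UU.

S -> h | SA | UB; A -> i; B -> UU; C -> UU; D -> UU; U -> h | i | SA | SC | UD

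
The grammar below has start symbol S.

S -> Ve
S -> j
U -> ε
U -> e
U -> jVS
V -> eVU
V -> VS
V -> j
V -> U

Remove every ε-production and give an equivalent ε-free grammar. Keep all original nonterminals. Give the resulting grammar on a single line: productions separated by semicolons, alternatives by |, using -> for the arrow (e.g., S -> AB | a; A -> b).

Nullable set: {U, V}.
S -> Ve: V nullable, giving Ve | e.
Drop U -> ε.
U -> jVS: V nullable, giving jS | jVS.
V -> U: U nullable, giving U.
V -> VS: V nullable, giving S | VS.
V -> eVU: V, U nullable, giving e | eU | eV | eVU.
Unchanged (no nullable symbols): S -> j; U -> e; V -> j.

S -> e | j | Ve; U -> e | jS | jVS; V -> S | U | e | j | VS | eU | eV | eVU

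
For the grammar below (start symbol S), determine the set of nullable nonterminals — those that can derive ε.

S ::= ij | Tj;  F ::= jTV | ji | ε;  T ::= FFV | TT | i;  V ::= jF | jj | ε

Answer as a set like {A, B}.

{F, T, V}

Directly nullable (have an ε-rule): {F, V}.
T is nullable via T -> FFV (every symbol on the right is already known nullable).
Not nullable: S — each has a terminal in every rule's right-hand side or depends on a non-nullable symbol.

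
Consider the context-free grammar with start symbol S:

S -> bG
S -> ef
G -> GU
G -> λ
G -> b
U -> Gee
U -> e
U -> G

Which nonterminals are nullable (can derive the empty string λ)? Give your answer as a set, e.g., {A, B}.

Directly nullable (have an ε-rule): {G}.
U is nullable via U -> G (every symbol on the right is already known nullable).
Not nullable: S — each has a terminal in every rule's right-hand side or depends on a non-nullable symbol.

{G, U}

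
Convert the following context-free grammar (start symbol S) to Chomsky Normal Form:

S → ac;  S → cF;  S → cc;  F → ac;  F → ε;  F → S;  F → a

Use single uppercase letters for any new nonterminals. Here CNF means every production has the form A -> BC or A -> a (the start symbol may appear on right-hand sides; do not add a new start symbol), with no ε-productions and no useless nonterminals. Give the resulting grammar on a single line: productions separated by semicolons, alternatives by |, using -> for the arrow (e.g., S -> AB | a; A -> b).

S -> c | AB | BB | BF; A -> a; B -> c; F -> a | c | AB | BB | BF

Nullable: {F}; after ε-elimination: S -> c | ac | cF | cc; F -> S | a | ac.
After unit-elimination: S -> c | ac | cF | cc; F -> a | c | ac | cF | cc.
TERM: introduce A -> a, B -> c and substitute in every rule of length ≥2.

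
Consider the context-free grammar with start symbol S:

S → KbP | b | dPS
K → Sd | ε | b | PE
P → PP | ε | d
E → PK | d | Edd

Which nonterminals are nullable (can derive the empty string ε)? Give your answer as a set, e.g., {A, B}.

Directly nullable (have an ε-rule): {K, P}.
E is nullable via E -> PK (every symbol on the right is already known nullable).
Not nullable: S — each has a terminal in every rule's right-hand side or depends on a non-nullable symbol.

{E, K, P}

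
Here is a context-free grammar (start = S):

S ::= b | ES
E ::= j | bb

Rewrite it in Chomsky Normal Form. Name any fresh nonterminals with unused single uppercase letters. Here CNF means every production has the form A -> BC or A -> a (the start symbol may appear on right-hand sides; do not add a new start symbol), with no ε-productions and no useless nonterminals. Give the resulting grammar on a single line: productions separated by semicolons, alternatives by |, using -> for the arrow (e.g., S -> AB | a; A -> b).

No ε-productions.
No unit productions to eliminate.
TERM: introduce A -> b and substitute in every rule of length ≥2.

S -> b | ES; A -> b; E -> j | AA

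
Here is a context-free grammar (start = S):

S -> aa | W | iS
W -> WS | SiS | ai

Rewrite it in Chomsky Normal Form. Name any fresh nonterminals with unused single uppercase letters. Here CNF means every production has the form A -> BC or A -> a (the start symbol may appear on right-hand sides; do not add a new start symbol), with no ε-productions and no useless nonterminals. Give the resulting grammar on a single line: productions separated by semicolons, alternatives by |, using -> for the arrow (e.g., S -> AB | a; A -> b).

S -> AS | BA | BB | SC | WS; A -> i; B -> a; C -> AS; D -> AS; W -> BA | SD | WS

No ε-productions.
After unit-elimination: S -> WS | aa | ai | iS | SiS; W -> WS | ai | SiS.
TERM: introduce B -> a, A -> i and substitute in every rule of length ≥2.
BIN: S -> SAS becomes S -> SC, C -> AS; W -> SAS becomes W -> SD, D -> AS.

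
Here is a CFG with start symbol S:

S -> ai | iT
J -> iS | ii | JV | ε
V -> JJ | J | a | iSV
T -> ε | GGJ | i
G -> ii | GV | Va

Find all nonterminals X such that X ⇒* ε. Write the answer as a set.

{J, T, V}

Directly nullable (have an ε-rule): {J, T}.
V is nullable via V -> J (every symbol on the right is already known nullable).
Not nullable: G, S — each has a terminal in every rule's right-hand side or depends on a non-nullable symbol.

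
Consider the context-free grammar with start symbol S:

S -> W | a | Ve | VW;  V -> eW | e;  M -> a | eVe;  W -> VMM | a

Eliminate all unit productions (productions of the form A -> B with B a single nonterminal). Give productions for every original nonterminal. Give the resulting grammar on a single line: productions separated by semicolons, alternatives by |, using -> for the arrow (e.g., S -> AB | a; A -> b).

Unit productions: S->W.
Unit pairs (A ⇒* B via units): (S,W).
S: inherits non-unit rules of {S, W} → VMM | VW | Ve | a.
M: inherits non-unit rules of {M} → a | eVe.
V: inherits non-unit rules of {V} → e | eW.
W: inherits non-unit rules of {W} → VMM | a.

S -> a | VW | Ve | VMM; M -> a | eVe; V -> e | eW; W -> a | VMM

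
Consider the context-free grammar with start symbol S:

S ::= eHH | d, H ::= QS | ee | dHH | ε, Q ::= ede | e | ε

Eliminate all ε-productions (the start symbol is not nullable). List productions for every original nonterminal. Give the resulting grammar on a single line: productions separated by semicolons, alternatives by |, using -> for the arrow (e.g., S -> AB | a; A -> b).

Nullable set: {H, Q}.
S -> eHH: H, H nullable, giving e | eH | eHH.
Drop H -> ε.
H -> QS: Q nullable, giving QS | S.
H -> dHH: H, H nullable, giving d | dH | dHH.
Drop Q -> ε.
Unchanged (no nullable symbols): S -> d; H -> ee; Q -> e; Q -> ede.

S -> d | e | eH | eHH; H -> S | d | QS | dH | ee | dHH; Q -> e | ede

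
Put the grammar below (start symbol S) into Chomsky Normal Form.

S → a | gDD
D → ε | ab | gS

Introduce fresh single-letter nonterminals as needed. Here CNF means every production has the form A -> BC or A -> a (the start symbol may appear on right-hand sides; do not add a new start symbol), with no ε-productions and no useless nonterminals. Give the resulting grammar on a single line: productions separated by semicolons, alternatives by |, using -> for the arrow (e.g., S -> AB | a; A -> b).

S -> a | g | CD | CE; A -> a; B -> b; C -> g; D -> AB | CS; E -> DD

Nullable: {D}; after ε-elimination: S -> a | g | gD | gDD; D -> ab | gS.
No unit productions to eliminate.
TERM: introduce A -> a, B -> b, C -> g and substitute in every rule of length ≥2.
BIN: S -> CDD becomes S -> CE, E -> DD.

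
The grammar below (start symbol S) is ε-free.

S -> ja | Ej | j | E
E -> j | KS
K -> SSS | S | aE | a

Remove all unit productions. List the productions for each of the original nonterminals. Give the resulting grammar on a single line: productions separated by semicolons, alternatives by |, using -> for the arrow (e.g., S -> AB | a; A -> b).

Unit productions: K->S, S->E.
Unit pairs (A ⇒* B via units): (K,E), (K,S), (S,E).
S: inherits non-unit rules of {E, S} → Ej | KS | j | ja.
E: inherits non-unit rules of {E} → KS | j.
K: inherits non-unit rules of {E, K, S} → Ej | KS | SSS | a | aE | j | ja.

S -> j | Ej | KS | ja; E -> j | KS; K -> a | j | Ej | KS | aE | ja | SSS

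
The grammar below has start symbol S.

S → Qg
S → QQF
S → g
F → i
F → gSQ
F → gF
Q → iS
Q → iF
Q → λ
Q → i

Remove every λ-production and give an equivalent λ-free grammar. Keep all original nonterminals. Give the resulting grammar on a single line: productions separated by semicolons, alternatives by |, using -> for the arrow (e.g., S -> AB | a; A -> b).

S -> F | g | QF | Qg | QQF; F -> i | gF | gS | gSQ; Q -> i | iF | iS

Nullable set: {Q}.
S -> QQF: Q, Q nullable, giving F | QF | QQF.
S -> Qg: Q nullable, giving Qg | g.
F -> gSQ: Q nullable, giving gS | gSQ.
Drop Q -> λ.
Unchanged (no nullable symbols): S -> g; F -> gF; F -> i; Q -> i; Q -> iF; Q -> iS.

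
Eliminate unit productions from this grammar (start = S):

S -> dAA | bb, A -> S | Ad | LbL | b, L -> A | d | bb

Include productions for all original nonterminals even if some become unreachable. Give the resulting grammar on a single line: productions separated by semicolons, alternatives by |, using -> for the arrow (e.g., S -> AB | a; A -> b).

Unit productions: A->S, L->A.
Unit pairs (A ⇒* B via units): (A,S), (L,A), (L,S).
S: inherits non-unit rules of {S} → bb | dAA.
A: inherits non-unit rules of {A, S} → Ad | LbL | b | bb | dAA.
L: inherits non-unit rules of {A, L, S} → Ad | LbL | b | bb | d | dAA.

S -> bb | dAA; A -> b | Ad | bb | LbL | dAA; L -> b | d | Ad | bb | LbL | dAA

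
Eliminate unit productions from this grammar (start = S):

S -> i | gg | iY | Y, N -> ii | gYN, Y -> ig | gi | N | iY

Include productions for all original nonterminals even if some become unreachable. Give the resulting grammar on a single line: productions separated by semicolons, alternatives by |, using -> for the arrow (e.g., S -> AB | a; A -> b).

S -> i | gg | gi | iY | ig | ii | gYN; N -> ii | gYN; Y -> gi | iY | ig | ii | gYN

Unit productions: S->Y, Y->N.
Unit pairs (A ⇒* B via units): (S,N), (S,Y), (Y,N).
S: inherits non-unit rules of {N, S, Y} → gYN | gg | gi | i | iY | ig | ii.
N: inherits non-unit rules of {N} → gYN | ii.
Y: inherits non-unit rules of {N, Y} → gYN | gi | iY | ig | ii.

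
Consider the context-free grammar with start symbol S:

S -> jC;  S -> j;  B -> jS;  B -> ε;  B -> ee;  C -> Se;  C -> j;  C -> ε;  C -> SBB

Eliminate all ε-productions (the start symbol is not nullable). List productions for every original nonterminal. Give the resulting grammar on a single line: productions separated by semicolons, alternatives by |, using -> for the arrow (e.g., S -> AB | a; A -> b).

S -> j | jC; B -> ee | jS; C -> S | j | SB | Se | SBB

Nullable set: {B, C}.
S -> jC: C nullable, giving j | jC.
Drop B -> ε.
Drop C -> ε.
C -> SBB: B, B nullable, giving S | SB | SBB.
Unchanged (no nullable symbols): S -> j; B -> ee; B -> jS; C -> Se; C -> j.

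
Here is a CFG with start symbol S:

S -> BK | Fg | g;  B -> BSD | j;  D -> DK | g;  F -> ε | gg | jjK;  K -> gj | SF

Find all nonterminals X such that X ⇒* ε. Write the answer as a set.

Directly nullable (have an ε-rule): {F}.
Not nullable: B, D, K, S — each has a terminal in every rule's right-hand side or depends on a non-nullable symbol.

{F}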